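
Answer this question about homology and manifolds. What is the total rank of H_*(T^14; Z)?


b_k(T^14) = C(14,k), so the sum over k is sum_k C(14,k) = 2^14.
Total = 2^14 = 16384

16384


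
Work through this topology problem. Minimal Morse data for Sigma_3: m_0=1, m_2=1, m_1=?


A perfect Morse function has m_k = b_k.
For Sigma_3: b_0=1, b_1=2g=6, b_2=1.
Saddles m_1 = 2g = 6

6


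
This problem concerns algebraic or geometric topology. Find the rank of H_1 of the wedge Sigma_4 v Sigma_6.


For a wedge: H_1(A v B) = H_1(A) + H_1(B).
b_1(Sigma_4) = 8, b_1(Sigma_6) = 12.
b_1 = 8 + 12 = 20

20


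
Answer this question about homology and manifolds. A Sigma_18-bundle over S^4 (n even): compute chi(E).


chi(S^4) = 2 (n even), chi(Sigma_18) = 2 - 2*18 = -34.
chi(E) = 2 * (-34) = -68

-68


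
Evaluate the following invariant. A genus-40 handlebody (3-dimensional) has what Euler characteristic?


A genus-g handlebody deformation retracts to a wedge of g circles.
chi(vee_g S^1) = 1 - g.
chi(H_40) = 1 - 40 = -39

-39


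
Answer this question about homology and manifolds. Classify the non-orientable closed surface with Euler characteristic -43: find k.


chi = 2 - k for closed non-orientable surfaces with k crosscaps.
-43 = 2 - k
k = 2 - (-43) = 45

45


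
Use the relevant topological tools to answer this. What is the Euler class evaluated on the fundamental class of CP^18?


For any closed oriented manifold, <e(TM),[M]> = chi(M).
chi(CP^18) = 18+1 = 19

19


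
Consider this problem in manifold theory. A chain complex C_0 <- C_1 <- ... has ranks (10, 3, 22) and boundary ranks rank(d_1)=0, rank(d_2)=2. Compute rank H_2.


rank H_k = rank(ker d_k) - rank(im d_{k+1}).
rank(ker d_2) = rank(C_2) - rank(d_2) = 22 - 2 = 20.
rank(im d_{2+1}) = 0.
rank H_2 = 20 - 0 = 20

20


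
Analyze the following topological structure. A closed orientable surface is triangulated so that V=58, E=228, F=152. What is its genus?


chi = V - E + F = 58 - 228 + 152 = -18
For orientable closed surface: chi = 2 - 2g, so g = (2 - chi)/2.
g = (2 - (-18)) / 2 = 20 / 2 = 10

10


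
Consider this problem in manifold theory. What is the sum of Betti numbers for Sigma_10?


For Sigma_10: b_0 = 1, b_1 = 2g = 20, b_2 = 1.
Total = 1 + 20 + 1 = 22

22


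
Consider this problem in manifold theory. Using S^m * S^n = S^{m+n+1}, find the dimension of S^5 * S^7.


Join of spheres: S^m * S^n = S^{m+n+1}.
dim = 5 + 7 + 1 = 13

13


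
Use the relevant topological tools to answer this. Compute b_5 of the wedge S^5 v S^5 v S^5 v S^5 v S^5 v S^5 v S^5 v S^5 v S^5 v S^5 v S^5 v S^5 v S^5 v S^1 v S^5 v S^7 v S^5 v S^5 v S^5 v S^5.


For a wedge of spheres, H_k (k>0) is free on one generator per sphere of dimension k.
Spheres of dimension 5: count = 18.
b_5 = 18

18


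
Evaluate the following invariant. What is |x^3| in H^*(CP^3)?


|x| = 2 in H^*(CP^n).
|x^3| = 3 * |x| = 3 * 2 = 6

6


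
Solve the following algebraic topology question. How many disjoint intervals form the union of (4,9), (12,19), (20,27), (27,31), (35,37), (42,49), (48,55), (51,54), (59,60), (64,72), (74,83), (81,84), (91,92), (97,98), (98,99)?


Sort and merge overlapping open intervals.
Merged: (4,9), (12,19), (20,27), (27,31), (35,37), (42,55), (59,60), (64,72), (74,84), (91,92), (97,98), (98,99).
Number of components = 12

12


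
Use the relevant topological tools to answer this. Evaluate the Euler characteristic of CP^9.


CP^9 has one cell in each even dimension 0, 2, ..., 2*9 (9+1 cells total).
All cells are even-dimensional, so chi = number of cells.
chi = 9 + 1 = 10

10


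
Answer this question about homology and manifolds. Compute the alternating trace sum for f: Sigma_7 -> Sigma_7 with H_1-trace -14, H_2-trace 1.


L(f) = tr(f_0*) - tr(f_1*) + tr(f_2*).
= 1 - (-14) + (1)
= 16

16


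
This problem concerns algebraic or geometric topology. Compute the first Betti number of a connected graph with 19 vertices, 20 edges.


For a connected graph: rank(pi_1) = b_1 = E - V + 1 = 1 - chi.
chi = V - E = 19 - 20 = -1.
rank = 1 - (-1) = 20 - 19 + 1 = 2

2


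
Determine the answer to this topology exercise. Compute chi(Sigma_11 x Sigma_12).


chi(Sigma_11) = 2 - 2*11 = -20
chi(Sigma_12) = 2 - 2*12 = -22
chi(product) = (-20) * (-22) = 440

440


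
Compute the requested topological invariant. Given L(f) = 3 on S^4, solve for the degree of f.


L(f) = 1 + (-1)^4 deg(f) on S^4.
3 = 1 + (-1)^4 * deg(f)
(-1)^4 * deg(f) = 2
deg(f) = 2

2


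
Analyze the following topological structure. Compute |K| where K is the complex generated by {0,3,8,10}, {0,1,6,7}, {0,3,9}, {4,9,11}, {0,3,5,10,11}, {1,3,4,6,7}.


Each maximal simplex on m vertices has 2^m - 1 nonempty faces.
Take the union (dedupe shared faces).
Total distinct faces = 84

84


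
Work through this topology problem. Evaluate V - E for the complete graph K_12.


K_12: V = 12, E = C(12,2) = 66.
chi = V - E = 12 - 66 = -54

-54


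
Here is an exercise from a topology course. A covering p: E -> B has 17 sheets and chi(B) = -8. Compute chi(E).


For a finite covering: chi(E) = (number of sheets) * chi(B).
chi(E) = 17 * (-8) = -136

-136


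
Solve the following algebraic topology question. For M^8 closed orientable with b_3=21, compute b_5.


Poincare duality for closed orientable n-manifolds: b_k = b_{n-k}.
Here n = 8, so b_5 = b_3 = 21

21


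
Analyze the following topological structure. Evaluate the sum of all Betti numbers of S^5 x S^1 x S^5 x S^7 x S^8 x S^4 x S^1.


Total Betti number is multiplicative under products.
Each S^d (d>=1) has total Betti number 2.
There are 7 sphere factors.
Total = 2^7 = 128

128


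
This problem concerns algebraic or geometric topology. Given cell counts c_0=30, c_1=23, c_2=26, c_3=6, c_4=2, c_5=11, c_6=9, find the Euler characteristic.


chi = sum_k (-1)^k c_k.
= (-1)^0*30 + (-1)^1*23 + (-1)^2*26 + (-1)^3*6 + (-1)^4*2 + (-1)^5*11 + (-1)^6*9
= (30) + (-23) + (26) + (-6) + (2) + (-11) + (9)
= 27

27


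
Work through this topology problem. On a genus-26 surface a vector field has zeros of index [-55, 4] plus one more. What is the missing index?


Poincare-Hopf: sum of indices = chi(M).
chi(Sigma_26) = 2 - 2*26 = -50.
Sum of known indices = -51.
x = chi - (sum known) = -50 - (-51) = 1

1


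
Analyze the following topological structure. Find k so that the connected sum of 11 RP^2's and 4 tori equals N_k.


Since a >= 1, the sum is non-orientable; each T^2 can be replaced by RP^2 # RP^2 (since T^2#RP^2 = 3RP^2).
Total crosscaps k = 11 + 2*4 = 19.
Check via chi: chi = 11*1 + 4*0 - (11+4-1)*2 = -17 = 2 - k = -17. Consistent.

19


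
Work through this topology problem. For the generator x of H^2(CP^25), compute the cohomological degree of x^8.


|x| = 2 in H^*(CP^n).
|x^8| = 8 * |x| = 8 * 2 = 16

16


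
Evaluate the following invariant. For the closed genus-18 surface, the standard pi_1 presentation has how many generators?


Standard presentation: pi_1(Sigma_g) = <a_1,b_1,...,a_g,b_g | [a_1,b_1]...[a_g,b_g] = 1>.
Number of generators = 2g = 2*18 = 36

36


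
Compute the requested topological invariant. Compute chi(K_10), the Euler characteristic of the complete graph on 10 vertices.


K_10: V = 10, E = C(10,2) = 45.
chi = V - E = 10 - 45 = -35

-35


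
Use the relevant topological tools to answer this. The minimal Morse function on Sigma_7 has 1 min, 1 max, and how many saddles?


A perfect Morse function has m_k = b_k.
For Sigma_7: b_0=1, b_1=2g=14, b_2=1.
Saddles m_1 = 2g = 14

14


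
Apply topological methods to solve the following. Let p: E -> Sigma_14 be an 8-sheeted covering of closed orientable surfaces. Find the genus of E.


For an n-sheeted cover: chi(E) = n * chi(B).
chi(Sigma_14) = 2 - 2*14 = -26.
chi(E) = 8 * (-26) = -208.
genus(E) = (2 - chi(E))/2 = (2 - (-208))/2 = 210/2 = 105

105


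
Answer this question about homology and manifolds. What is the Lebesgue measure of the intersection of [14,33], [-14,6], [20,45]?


Intersection = [max(a_i), min(b_i)] = [20, 6].
Since 20 > 6, the intersection is empty.
Length = 0

0


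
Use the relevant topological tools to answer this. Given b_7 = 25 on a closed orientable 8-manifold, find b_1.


Poincare duality for closed orientable n-manifolds: b_k = b_{n-k}.
Here n = 8, so b_1 = b_7 = 25

25


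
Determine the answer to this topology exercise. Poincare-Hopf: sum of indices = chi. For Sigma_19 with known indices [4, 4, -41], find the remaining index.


Poincare-Hopf: sum of indices = chi(M).
chi(Sigma_19) = 2 - 2*19 = -36.
Sum of known indices = -33.
x = chi - (sum known) = -36 - (-33) = -3

-3


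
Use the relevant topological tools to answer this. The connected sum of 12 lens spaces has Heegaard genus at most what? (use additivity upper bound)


Heegaard genus satisfies g(A#B) <= g(A) + g(B).
Each lens space has g = 1.
Upper bound: 12 * 1 = 12

12


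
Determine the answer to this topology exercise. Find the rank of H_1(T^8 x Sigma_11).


pi_1(A x B) = pi_1(A) x pi_1(B); rank of abelianization = b_1.
b_1(T^8) = 8, b_1(Sigma_11) = 2*11 = 22.
b_1(product) = 8 + 22 = 30

30


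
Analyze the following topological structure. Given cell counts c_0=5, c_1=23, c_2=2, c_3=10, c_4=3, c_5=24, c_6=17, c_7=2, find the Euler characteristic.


chi = sum_k (-1)^k c_k.
= (-1)^0*5 + (-1)^1*23 + (-1)^2*2 + (-1)^3*10 + (-1)^4*3 + (-1)^5*24 + (-1)^6*17 + (-1)^7*2
= (5) + (-23) + (2) + (-10) + (3) + (-24) + (17) + (-2)
= -32

-32


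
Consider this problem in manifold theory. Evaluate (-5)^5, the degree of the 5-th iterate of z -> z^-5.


deg(f) = -5. Degree is multiplicative: deg(f^5) = (deg f)^5.
deg(f^5) = (-5)^5 = -3125

-3125


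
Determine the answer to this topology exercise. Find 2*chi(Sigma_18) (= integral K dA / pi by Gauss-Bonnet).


Gauss-Bonnet: integral K dA = 2*pi*chi(M).
chi(Sigma_18) = 2 - 2*18 = -34.
(integral K dA)/pi = 2*chi = 2*(-34) = -68

-68


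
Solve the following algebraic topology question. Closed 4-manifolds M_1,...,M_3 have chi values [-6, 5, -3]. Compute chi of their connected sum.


For n-manifolds: chi(A#B) = chi(A) + chi(B) - chi(S^4).
chi(S^4) = 1 + (-1)^4 = 2.
chi(#) = (sum chi_i) - (3-1)*chi(S^4) = -4 - 2*2 = -8

-8


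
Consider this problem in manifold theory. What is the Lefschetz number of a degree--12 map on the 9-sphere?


On S^9: L(f) = tr(f_0*) + (-1)^9 tr(f_9*) = 1 + (-1)^9 * deg(f).
L(f) = 1 + (-1)^9 * -12 = 1 + 12 = 13

13


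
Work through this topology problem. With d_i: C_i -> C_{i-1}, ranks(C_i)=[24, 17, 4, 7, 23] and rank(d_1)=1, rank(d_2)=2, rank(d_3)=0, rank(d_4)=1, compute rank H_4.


rank H_k = rank(ker d_k) - rank(im d_{k+1}).
rank(ker d_4) = rank(C_4) - rank(d_4) = 23 - 1 = 22.
rank(im d_{4+1}) = 0.
rank H_4 = 22 - 0 = 22

22


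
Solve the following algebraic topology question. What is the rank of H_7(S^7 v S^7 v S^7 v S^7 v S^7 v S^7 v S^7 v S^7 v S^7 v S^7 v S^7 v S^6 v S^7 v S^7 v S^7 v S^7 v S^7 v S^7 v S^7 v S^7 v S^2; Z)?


For a wedge of spheres, H_k (k>0) is free on one generator per sphere of dimension k.
Spheres of dimension 7: count = 19.
b_7 = 19

19


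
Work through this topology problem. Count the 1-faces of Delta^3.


Delta^3 has 3+1 vertices. A 1-face is a choice of 1+1 vertices.
f_1 = C(3+1, 1+1) = C(4,2) = 6

6


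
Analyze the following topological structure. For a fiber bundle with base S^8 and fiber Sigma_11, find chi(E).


chi(S^8) = 2 (n even), chi(Sigma_11) = 2 - 2*11 = -20.
chi(E) = 2 * (-20) = -40

-40


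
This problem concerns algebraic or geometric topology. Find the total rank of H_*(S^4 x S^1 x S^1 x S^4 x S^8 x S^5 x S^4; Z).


Total Betti number is multiplicative under products.
Each S^d (d>=1) has total Betti number 2.
There are 7 sphere factors.
Total = 2^7 = 128

128


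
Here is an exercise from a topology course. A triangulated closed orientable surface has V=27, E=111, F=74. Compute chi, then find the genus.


chi = V - E + F = 27 - 111 + 74 = -10
For orientable closed surface: chi = 2 - 2g, so g = (2 - chi)/2.
g = (2 - (-10)) / 2 = 12 / 2 = 6

6


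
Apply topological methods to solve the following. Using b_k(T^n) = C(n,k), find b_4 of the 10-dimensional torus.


By the Kunneth formula, b_k(T^n) = C(n,k).
b_4(T^10) = C(10,4).
C(10,4) = 10!/(4!*6!) = 210

210


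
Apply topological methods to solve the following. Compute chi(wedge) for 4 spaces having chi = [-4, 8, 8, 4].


chi(A v B) = chi(A) + chi(B) - 1 (one point identified).
For 4 spaces: chi = (sum chi_i) - (4 - 1).
sum = 16; chi = 16 - 3 = 13

13


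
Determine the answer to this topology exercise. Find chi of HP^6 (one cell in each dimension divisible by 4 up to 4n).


HP^6 has one cell in each dimension 0, 4, ..., 4*6 (6+1 cells, all even-dim).
chi = 6 + 1 = 7

7


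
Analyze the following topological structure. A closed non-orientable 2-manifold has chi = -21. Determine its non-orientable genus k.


chi = 2 - k for closed non-orientable surfaces with k crosscaps.
-21 = 2 - k
k = 2 - (-21) = 23

23


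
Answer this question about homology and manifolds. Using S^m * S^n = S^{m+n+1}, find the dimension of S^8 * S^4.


Join of spheres: S^m * S^n = S^{m+n+1}.
dim = 8 + 4 + 1 = 13

13


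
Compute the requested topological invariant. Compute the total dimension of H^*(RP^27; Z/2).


H^k(RP^27; Z/2) = Z/2 for each 0 <= k <= 27.
Total dimension = 27 + 1 = 28

28


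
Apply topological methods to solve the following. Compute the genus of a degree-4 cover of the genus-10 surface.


For an n-sheeted cover: chi(E) = n * chi(B).
chi(Sigma_10) = 2 - 2*10 = -18.
chi(E) = 4 * (-18) = -72.
genus(E) = (2 - chi(E))/2 = (2 - (-72))/2 = 74/2 = 37

37


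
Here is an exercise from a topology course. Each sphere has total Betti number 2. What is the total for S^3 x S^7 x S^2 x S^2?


Total Betti number is multiplicative under products.
Each S^d (d>=1) has total Betti number 2.
There are 4 sphere factors.
Total = 2^4 = 16

16


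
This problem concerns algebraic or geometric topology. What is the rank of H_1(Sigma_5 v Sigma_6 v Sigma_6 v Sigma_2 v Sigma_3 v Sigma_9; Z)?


For a wedge X v Y: reduced H_k(X v Y) = H_k(X) + H_k(Y).
Each Sigma_g contributes b_1 = 2g.
b_1 = 10 + 12 + 12 + 4 + 6 + 18 = 62

62


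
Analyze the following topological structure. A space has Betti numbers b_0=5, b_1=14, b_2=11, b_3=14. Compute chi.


chi = sum_k (-1)^k b_k.
= (5) + (-14) + (11) + (-14)
= -12

-12


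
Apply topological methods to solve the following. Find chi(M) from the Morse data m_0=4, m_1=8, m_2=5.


Morse theory: chi(M) = sum_k (-1)^k m_k where m_k = #(index-k critical points).
= (4) + (-8) + (5) = 1

1


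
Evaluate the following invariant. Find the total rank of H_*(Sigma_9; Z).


For Sigma_9: b_0 = 1, b_1 = 2g = 18, b_2 = 1.
Total = 1 + 18 + 1 = 20

20


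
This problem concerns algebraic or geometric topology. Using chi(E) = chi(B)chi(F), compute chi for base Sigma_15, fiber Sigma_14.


For a fiber bundle F -> E -> B (with CW structure): chi(E) = chi(B) * chi(F).
chi(Sigma_15) = -28, chi(Sigma_14) = -26.
chi(E) = (-28) * (-26) = 728

728


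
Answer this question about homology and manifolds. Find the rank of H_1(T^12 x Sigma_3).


pi_1(A x B) = pi_1(A) x pi_1(B); rank of abelianization = b_1.
b_1(T^12) = 12, b_1(Sigma_3) = 2*3 = 6.
b_1(product) = 12 + 6 = 18

18


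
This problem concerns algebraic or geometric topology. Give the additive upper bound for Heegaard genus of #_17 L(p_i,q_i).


Heegaard genus satisfies g(A#B) <= g(A) + g(B).
Each lens space has g = 1.
Upper bound: 17 * 1 = 17

17


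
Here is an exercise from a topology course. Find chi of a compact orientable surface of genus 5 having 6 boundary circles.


For a compact orientable surface with genus g and b boundary components: chi = 2 - 2g - b.
chi = 2 - 2*5 - 6 = 2 - 10 - 6 = -14

-14


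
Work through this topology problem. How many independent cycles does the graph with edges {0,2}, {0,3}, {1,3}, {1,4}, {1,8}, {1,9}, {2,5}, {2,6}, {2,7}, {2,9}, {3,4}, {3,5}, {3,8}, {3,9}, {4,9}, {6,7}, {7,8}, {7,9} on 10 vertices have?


b_1 = E - V + (number of components).
E = 18, V = 10, components = 1.
b_1 = 18 - 10 + 1 = 9

9


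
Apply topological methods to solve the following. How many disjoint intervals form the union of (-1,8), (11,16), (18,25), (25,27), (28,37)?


Sort and merge overlapping open intervals.
Merged: (-1,8), (11,16), (18,25), (25,27), (28,37).
Number of components = 5

5


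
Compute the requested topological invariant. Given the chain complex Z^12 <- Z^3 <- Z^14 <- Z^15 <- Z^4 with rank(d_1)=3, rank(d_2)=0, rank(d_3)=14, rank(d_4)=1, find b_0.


rank H_k = rank(ker d_k) - rank(im d_{k+1}).
rank(ker d_0) = rank(C_0) - rank(d_0) = 12 - 0 = 12.
rank(im d_{0+1}) = 3.
rank H_0 = 12 - 3 = 9

9


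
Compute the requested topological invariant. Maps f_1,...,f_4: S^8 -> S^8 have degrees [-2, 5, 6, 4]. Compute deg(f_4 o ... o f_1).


Degree is multiplicative: deg(composition) = product of degrees.
= (-2) * (5) * (6) * (4) = -240

-240


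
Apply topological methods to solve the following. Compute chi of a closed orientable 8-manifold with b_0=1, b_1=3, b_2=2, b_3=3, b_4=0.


By Poincare duality b_k = b_{8-k}, so full Betti numbers: b_0=1, b_1=3, b_2=2, b_3=3, b_4=0, b_5=3, b_6=2, b_7=3, b_8=1.
chi = sum (-1)^k b_k = -6

-6


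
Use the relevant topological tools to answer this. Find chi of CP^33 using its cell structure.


CP^33 has one cell in each even dimension 0, 2, ..., 2*33 (33+1 cells total).
All cells are even-dimensional, so chi = number of cells.
chi = 33 + 1 = 34

34


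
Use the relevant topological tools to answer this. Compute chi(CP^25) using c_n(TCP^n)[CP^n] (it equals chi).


For any closed oriented manifold, <e(TM),[M]> = chi(M).
chi(CP^25) = 25+1 = 26

26


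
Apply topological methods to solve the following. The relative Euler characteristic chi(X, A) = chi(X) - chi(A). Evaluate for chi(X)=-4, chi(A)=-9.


Relative Euler characteristic: chi(X, A) = chi(X) - chi(A).
= -4 - (-9) = 5

5


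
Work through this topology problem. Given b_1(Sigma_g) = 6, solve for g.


For a closed orientable surface: b_1 = 2g.
6 = 2g
g = 6 / 2 = 3

3


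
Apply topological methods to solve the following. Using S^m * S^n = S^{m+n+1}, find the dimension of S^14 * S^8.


Join of spheres: S^m * S^n = S^{m+n+1}.
dim = 14 + 8 + 1 = 23

23


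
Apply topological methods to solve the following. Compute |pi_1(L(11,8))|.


pi_1(L(p,q)) = Z/pZ for any q coprime to p.
|pi_1(L(11,8))| = 11

11


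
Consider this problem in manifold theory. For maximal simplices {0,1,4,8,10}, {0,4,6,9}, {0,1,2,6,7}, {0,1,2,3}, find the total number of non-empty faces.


Each maximal simplex on m vertices has 2^m - 1 nonempty faces.
Take the union (dedupe shared faces).
Total distinct faces = 77

77


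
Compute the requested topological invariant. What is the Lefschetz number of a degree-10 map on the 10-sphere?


On S^10: L(f) = tr(f_0*) + (-1)^10 tr(f_10*) = 1 + (-1)^10 * deg(f).
L(f) = 1 + (-1)^10 * 10 = 1 + 10 = 11

11


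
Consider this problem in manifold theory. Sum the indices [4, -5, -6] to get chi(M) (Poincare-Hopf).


Poincare-Hopf: chi(M) = sum of indices of zeros.
chi = (4) + (-5) + (-6) = -7

-7


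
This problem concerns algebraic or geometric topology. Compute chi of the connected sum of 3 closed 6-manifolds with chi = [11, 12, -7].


For n-manifolds: chi(A#B) = chi(A) + chi(B) - chi(S^6).
chi(S^6) = 1 + (-1)^6 = 2.
chi(#) = (sum chi_i) - (3-1)*chi(S^6) = 16 - 2*2 = 12

12


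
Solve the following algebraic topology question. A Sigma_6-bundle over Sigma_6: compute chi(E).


For a fiber bundle F -> E -> B (with CW structure): chi(E) = chi(B) * chi(F).
chi(Sigma_6) = -10, chi(Sigma_6) = -10.
chi(E) = (-10) * (-10) = 100

100


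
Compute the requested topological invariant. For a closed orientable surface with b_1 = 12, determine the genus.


For a closed orientable surface: b_1 = 2g.
12 = 2g
g = 12 / 2 = 6

6


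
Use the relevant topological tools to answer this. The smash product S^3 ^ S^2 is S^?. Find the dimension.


S^m ^ S^n = S^{m+n}.
k = 3 + 2 = 5

5


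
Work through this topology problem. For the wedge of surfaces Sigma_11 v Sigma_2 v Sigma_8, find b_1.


For a wedge X v Y: reduced H_k(X v Y) = H_k(X) + H_k(Y).
Each Sigma_g contributes b_1 = 2g.
b_1 = 22 + 4 + 16 = 42

42


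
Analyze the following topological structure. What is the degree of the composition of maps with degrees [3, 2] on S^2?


Degree is multiplicative: deg(composition) = product of degrees.
= (3) * (2) = 6

6


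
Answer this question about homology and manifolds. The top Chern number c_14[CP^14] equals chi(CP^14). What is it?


For any closed oriented manifold, <e(TM),[M]> = chi(M).
chi(CP^14) = 14+1 = 15

15


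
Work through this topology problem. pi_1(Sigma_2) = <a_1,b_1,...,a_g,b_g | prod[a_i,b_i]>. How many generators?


Standard presentation: pi_1(Sigma_g) = <a_1,b_1,...,a_g,b_g | [a_1,b_1]...[a_g,b_g] = 1>.
Number of generators = 2g = 2*2 = 4

4


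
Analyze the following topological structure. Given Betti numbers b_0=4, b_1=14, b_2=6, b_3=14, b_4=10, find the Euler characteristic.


chi = sum_k (-1)^k b_k.
= (4) + (-14) + (6) + (-14) + (10)
= -8

-8


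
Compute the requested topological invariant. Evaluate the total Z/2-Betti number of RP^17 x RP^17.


dim H^*(RP^n; Z/2) = n+1 (one Z/2 in each degree 0..n).
Total Betti number is multiplicative.
Total = (17+1) * (17+1) = 18 * 18 = 324

324


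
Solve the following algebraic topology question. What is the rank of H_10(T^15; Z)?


By the Kunneth formula, b_k(T^n) = C(n,k).
b_10(T^15) = C(15,10).
C(15,10) = 15!/(10!*5!) = 3003

3003


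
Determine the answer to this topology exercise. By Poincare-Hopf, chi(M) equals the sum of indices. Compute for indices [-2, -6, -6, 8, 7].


Poincare-Hopf: chi(M) = sum of indices of zeros.
chi = (-2) + (-6) + (-6) + (8) + (7) = 1

1


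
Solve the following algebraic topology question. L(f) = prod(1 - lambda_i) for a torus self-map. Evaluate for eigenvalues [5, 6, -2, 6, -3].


For a torus self-map: L(f) = det(I - A) where A acts on H_1.
L(f) = (1-5) * (1-6) * (1--2) * (1-6) * (1--3) = -4 * -5 * 3 * -5 * 4 = -1200

-1200


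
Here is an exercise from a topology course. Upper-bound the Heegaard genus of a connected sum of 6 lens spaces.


Heegaard genus satisfies g(A#B) <= g(A) + g(B).
Each lens space has g = 1.
Upper bound: 6 * 1 = 6

6


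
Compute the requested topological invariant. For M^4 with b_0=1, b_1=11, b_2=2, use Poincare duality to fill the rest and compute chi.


By Poincare duality b_k = b_{4-k}, so full Betti numbers: b_0=1, b_1=11, b_2=2, b_3=11, b_4=1.
chi = sum (-1)^k b_k = -18

-18


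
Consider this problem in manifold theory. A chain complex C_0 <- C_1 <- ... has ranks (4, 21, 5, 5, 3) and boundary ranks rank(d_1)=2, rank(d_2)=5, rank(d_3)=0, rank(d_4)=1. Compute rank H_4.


rank H_k = rank(ker d_k) - rank(im d_{k+1}).
rank(ker d_4) = rank(C_4) - rank(d_4) = 3 - 1 = 2.
rank(im d_{4+1}) = 0.
rank H_4 = 2 - 0 = 2

2


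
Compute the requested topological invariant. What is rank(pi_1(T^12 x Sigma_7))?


pi_1(A x B) = pi_1(A) x pi_1(B); rank of abelianization = b_1.
b_1(T^12) = 12, b_1(Sigma_7) = 2*7 = 14.
b_1(product) = 12 + 14 = 26

26


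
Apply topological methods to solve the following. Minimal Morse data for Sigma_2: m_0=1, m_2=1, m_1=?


A perfect Morse function has m_k = b_k.
For Sigma_2: b_0=1, b_1=2g=4, b_2=1.
Saddles m_1 = 2g = 4

4


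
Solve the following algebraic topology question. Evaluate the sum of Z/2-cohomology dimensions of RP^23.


H^k(RP^23; Z/2) = Z/2 for each 0 <= k <= 23.
Total dimension = 23 + 1 = 24

24


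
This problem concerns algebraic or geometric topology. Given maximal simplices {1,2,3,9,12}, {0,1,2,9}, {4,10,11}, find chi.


Enumerate all faces; f-vector: f_0=9, f_1=16, f_2=14, f_3=6, f_4=1.
chi = sum (-1)^k f_k = 2

2


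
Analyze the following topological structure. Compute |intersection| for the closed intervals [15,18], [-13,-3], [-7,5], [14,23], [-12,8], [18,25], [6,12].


Intersection = [max(a_i), min(b_i)] = [18, -3].
Since 18 > -3, the intersection is empty.
Length = 0

0


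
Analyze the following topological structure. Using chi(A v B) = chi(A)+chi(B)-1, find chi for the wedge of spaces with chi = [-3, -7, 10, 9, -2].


chi(A v B) = chi(A) + chi(B) - 1 (one point identified).
For 5 spaces: chi = (sum chi_i) - (5 - 1).
sum = 7; chi = 7 - 4 = 3

3


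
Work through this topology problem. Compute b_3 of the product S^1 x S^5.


Each S^d has Poincare polynomial 1 + t^d.
The product S^1 x S^5 has Poincare polynomial prod(1+t^d_i).
Expanding: b_0=1, b_1=1, b_5=1, b_6=1.
b_3 = 0

0


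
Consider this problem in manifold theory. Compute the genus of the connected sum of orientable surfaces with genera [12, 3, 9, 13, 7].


Genus is additive under connected sum of orientable surfaces.
g = 12 + 3 + 9 + 13 + 7 = 44

44


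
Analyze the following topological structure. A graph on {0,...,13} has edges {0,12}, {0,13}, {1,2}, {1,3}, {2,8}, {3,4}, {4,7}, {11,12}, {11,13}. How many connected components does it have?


Run DFS/union-find over 14 vertices.
V = 14, E = 9.
Number of components = 6

6


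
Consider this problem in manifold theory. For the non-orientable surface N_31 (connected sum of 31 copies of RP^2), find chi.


For a non-orientable closed surface with k crosscaps: chi = 2 - k.
Here k = 31.
chi = 2 - 31 = -29

-29


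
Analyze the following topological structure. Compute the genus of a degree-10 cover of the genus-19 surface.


For an n-sheeted cover: chi(E) = n * chi(B).
chi(Sigma_19) = 2 - 2*19 = -36.
chi(E) = 10 * (-36) = -360.
genus(E) = (2 - chi(E))/2 = (2 - (-360))/2 = 362/2 = 181

181


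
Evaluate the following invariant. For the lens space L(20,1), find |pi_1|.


pi_1(L(p,q)) = Z/pZ for any q coprime to p.
|pi_1(L(20,1))| = 20

20


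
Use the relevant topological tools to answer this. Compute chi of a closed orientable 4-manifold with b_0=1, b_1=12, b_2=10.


By Poincare duality b_k = b_{4-k}, so full Betti numbers: b_0=1, b_1=12, b_2=10, b_3=12, b_4=1.
chi = sum (-1)^k b_k = -12

-12


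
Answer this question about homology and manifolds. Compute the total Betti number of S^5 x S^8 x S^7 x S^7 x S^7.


Total Betti number is multiplicative under products.
Each S^d (d>=1) has total Betti number 2.
There are 5 sphere factors.
Total = 2^5 = 32

32


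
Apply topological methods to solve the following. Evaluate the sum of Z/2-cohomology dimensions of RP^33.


H^k(RP^33; Z/2) = Z/2 for each 0 <= k <= 33.
Total dimension = 33 + 1 = 34

34


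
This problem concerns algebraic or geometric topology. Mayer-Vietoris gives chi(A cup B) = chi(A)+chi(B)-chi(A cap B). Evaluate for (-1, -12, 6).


chi(A cup B) = chi(A) + chi(B) - chi(A cap B)
= -1 + (-12) - (6)
= -19

-19


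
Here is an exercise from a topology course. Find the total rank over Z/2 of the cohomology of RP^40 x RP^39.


dim H^*(RP^n; Z/2) = n+1 (one Z/2 in each degree 0..n).
Total Betti number is multiplicative.
Total = (40+1) * (39+1) = 41 * 40 = 1640

1640


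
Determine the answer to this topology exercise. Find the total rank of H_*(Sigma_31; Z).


For Sigma_31: b_0 = 1, b_1 = 2g = 62, b_2 = 1.
Total = 1 + 62 + 1 = 64

64


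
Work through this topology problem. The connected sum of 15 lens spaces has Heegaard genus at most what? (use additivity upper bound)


Heegaard genus satisfies g(A#B) <= g(A) + g(B).
Each lens space has g = 1.
Upper bound: 15 * 1 = 15

15


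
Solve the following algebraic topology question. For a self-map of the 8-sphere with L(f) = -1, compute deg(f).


L(f) = 1 + (-1)^8 deg(f) on S^8.
-1 = 1 + (-1)^8 * deg(f)
(-1)^8 * deg(f) = -2
deg(f) = -2

-2


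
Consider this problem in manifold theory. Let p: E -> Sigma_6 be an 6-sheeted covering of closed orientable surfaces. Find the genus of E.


For an n-sheeted cover: chi(E) = n * chi(B).
chi(Sigma_6) = 2 - 2*6 = -10.
chi(E) = 6 * (-10) = -60.
genus(E) = (2 - chi(E))/2 = (2 - (-60))/2 = 62/2 = 31

31


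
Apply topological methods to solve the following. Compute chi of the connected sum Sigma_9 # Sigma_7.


chi(Sigma_9) = 2 - 2*9 = -16
chi(Sigma_7) = 2 - 2*7 = -12
For surfaces: chi(A#B) = chi(A) + chi(B) - 2.
chi = -16 + -12 - 2 = -30

-30


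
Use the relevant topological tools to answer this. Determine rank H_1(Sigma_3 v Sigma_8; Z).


For a wedge: H_1(A v B) = H_1(A) + H_1(B).
b_1(Sigma_3) = 6, b_1(Sigma_8) = 16.
b_1 = 6 + 16 = 22

22


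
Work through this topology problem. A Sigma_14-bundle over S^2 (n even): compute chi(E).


chi(S^2) = 2 (n even), chi(Sigma_14) = 2 - 2*14 = -26.
chi(E) = 2 * (-26) = -52

-52


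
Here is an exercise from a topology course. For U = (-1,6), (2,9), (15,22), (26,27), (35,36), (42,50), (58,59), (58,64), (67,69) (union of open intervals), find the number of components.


Sort and merge overlapping open intervals.
Merged: (-1,9), (15,22), (26,27), (35,36), (42,50), (58,64), (67,69).
Number of components = 7

7


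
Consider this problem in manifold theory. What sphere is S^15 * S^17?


Join of spheres: S^m * S^n = S^{m+n+1}.
dim = 15 + 17 + 1 = 33

33


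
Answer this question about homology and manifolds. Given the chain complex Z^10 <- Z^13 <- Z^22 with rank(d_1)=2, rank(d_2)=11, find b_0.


rank H_k = rank(ker d_k) - rank(im d_{k+1}).
rank(ker d_0) = rank(C_0) - rank(d_0) = 10 - 0 = 10.
rank(im d_{0+1}) = 2.
rank H_0 = 10 - 2 = 8

8


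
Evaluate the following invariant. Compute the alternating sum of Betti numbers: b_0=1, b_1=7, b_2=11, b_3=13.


chi = sum_k (-1)^k b_k.
= (1) + (-7) + (11) + (-13)
= -8

-8


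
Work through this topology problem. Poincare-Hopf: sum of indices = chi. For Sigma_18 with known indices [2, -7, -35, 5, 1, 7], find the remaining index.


Poincare-Hopf: sum of indices = chi(M).
chi(Sigma_18) = 2 - 2*18 = -34.
Sum of known indices = -27.
x = chi - (sum known) = -34 - (-27) = -7

-7


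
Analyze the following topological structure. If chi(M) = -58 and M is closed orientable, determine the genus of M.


chi = 2 - 2g for closed orientable surfaces.
-58 = 2 - 2g
2g = 2 - (-58) = 60
g = 30

30


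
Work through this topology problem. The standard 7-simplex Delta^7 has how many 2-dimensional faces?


Delta^7 has 7+1 vertices. A 2-face is a choice of 2+1 vertices.
f_2 = C(7+1, 2+1) = C(8,3) = 56

56


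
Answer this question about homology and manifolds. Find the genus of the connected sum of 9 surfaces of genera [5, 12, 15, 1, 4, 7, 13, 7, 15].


Genus is additive under connected sum of orientable surfaces.
g = 5 + 12 + 15 + 1 + 4 + 7 + 13 + 7 + 15 = 79

79


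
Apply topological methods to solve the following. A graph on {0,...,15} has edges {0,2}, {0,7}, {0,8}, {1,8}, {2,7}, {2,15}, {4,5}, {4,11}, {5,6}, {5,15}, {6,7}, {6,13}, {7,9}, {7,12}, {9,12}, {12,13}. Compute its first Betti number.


b_1 = E - V + (number of components).
E = 16, V = 16, components = 4.
b_1 = 16 - 16 + 4 = 4

4


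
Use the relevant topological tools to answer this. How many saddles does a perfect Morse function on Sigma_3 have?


A perfect Morse function has m_k = b_k.
For Sigma_3: b_0=1, b_1=2g=6, b_2=1.
Saddles m_1 = 2g = 6

6


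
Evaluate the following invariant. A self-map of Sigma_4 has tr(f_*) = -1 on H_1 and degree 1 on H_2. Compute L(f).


L(f) = tr(f_0*) - tr(f_1*) + tr(f_2*).
= 1 - (-1) + (1)
= 3

3


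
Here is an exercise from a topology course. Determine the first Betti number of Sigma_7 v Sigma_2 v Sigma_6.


For a wedge X v Y: reduced H_k(X v Y) = H_k(X) + H_k(Y).
Each Sigma_g contributes b_1 = 2g.
b_1 = 14 + 4 + 12 = 30

30


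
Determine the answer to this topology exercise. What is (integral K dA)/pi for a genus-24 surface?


Gauss-Bonnet: integral K dA = 2*pi*chi(M).
chi(Sigma_24) = 2 - 2*24 = -46.
(integral K dA)/pi = 2*chi = 2*(-46) = -92

-92


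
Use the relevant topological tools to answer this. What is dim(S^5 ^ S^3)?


S^m ^ S^n = S^{m+n}.
k = 5 + 3 = 8

8


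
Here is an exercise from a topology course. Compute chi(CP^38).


CP^38 has one cell in each even dimension 0, 2, ..., 2*38 (38+1 cells total).
All cells are even-dimensional, so chi = number of cells.
chi = 38 + 1 = 39

39


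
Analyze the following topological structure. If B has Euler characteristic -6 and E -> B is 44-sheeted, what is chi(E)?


For a finite covering: chi(E) = (number of sheets) * chi(B).
chi(E) = 44 * (-6) = -264

-264


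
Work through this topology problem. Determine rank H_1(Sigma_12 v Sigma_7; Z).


For a wedge: H_1(A v B) = H_1(A) + H_1(B).
b_1(Sigma_12) = 24, b_1(Sigma_7) = 14.
b_1 = 24 + 14 = 38

38


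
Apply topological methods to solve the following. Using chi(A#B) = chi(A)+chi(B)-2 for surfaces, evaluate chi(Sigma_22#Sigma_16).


chi(Sigma_22) = 2 - 2*22 = -42
chi(Sigma_16) = 2 - 2*16 = -30
For surfaces: chi(A#B) = chi(A) + chi(B) - 2.
chi = -42 + -30 - 2 = -74

-74


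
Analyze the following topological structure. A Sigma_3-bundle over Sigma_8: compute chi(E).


For a fiber bundle F -> E -> B (with CW structure): chi(E) = chi(B) * chi(F).
chi(Sigma_8) = -14, chi(Sigma_3) = -4.
chi(E) = (-14) * (-4) = 56

56


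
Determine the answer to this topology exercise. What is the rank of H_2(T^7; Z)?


By the Kunneth formula, b_k(T^n) = C(n,k).
b_2(T^7) = C(7,2).
C(7,2) = 7!/(2!*5!) = 21

21


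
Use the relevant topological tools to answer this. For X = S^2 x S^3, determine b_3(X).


Each S^d has Poincare polynomial 1 + t^d.
The product S^2 x S^3 has Poincare polynomial prod(1+t^d_i).
Expanding: b_0=1, b_2=1, b_3=1, b_5=1.
b_3 = 1

1


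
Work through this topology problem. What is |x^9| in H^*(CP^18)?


|x| = 2 in H^*(CP^n).
|x^9| = 9 * |x| = 9 * 2 = 18

18


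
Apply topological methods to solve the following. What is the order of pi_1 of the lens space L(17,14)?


pi_1(L(p,q)) = Z/pZ for any q coprime to p.
|pi_1(L(17,14))| = 17

17


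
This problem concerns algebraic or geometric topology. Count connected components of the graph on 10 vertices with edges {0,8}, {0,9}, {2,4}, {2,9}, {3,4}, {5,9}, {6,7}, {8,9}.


Run DFS/union-find over 10 vertices.
V = 10, E = 8.
Number of components = 3

3


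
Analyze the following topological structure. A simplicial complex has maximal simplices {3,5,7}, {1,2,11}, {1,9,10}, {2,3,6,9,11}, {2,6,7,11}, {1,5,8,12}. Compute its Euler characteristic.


Enumerate all faces; f-vector: f_0=11, f_1=27, f_2=20, f_3=7, f_4=1.
chi = sum (-1)^k f_k = -2

-2


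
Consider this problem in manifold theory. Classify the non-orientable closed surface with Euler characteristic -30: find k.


chi = 2 - k for closed non-orientable surfaces with k crosscaps.
-30 = 2 - k
k = 2 - (-30) = 32

32


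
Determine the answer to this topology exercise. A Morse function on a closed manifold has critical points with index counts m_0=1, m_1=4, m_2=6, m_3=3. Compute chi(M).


Morse theory: chi(M) = sum_k (-1)^k m_k where m_k = #(index-k critical points).
= (1) + (-4) + (6) + (-3) = 0

0


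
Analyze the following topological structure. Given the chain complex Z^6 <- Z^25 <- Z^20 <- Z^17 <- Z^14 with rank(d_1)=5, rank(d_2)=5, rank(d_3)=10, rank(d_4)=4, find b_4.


rank H_k = rank(ker d_k) - rank(im d_{k+1}).
rank(ker d_4) = rank(C_4) - rank(d_4) = 14 - 4 = 10.
rank(im d_{4+1}) = 0.
rank H_4 = 10 - 0 = 10

10


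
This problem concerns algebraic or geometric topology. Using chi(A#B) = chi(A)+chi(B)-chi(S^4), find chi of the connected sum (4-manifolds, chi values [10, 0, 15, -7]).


For n-manifolds: chi(A#B) = chi(A) + chi(B) - chi(S^4).
chi(S^4) = 1 + (-1)^4 = 2.
chi(#) = (sum chi_i) - (4-1)*chi(S^4) = 18 - 3*2 = 12

12


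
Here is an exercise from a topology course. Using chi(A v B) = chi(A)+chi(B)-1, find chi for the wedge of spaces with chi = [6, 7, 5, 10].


chi(A v B) = chi(A) + chi(B) - 1 (one point identified).
For 4 spaces: chi = (sum chi_i) - (4 - 1).
sum = 28; chi = 28 - 3 = 25

25


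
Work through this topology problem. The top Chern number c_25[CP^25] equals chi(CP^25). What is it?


For any closed oriented manifold, <e(TM),[M]> = chi(M).
chi(CP^25) = 25+1 = 26

26


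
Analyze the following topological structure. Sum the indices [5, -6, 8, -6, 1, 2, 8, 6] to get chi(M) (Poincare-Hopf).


Poincare-Hopf: chi(M) = sum of indices of zeros.
chi = (5) + (-6) + (8) + (-6) + (1) + (2) + (8) + (6) = 18

18


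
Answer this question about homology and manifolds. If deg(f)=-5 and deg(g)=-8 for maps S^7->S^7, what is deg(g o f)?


Degree is multiplicative under composition: deg(g o f) = deg(g) * deg(f).
= -8 * -5 = 40

40


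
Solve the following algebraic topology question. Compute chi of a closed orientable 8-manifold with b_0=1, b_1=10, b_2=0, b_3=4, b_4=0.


By Poincare duality b_k = b_{8-k}, so full Betti numbers: b_0=1, b_1=10, b_2=0, b_3=4, b_4=0, b_5=4, b_6=0, b_7=10, b_8=1.
chi = sum (-1)^k b_k = -26

-26


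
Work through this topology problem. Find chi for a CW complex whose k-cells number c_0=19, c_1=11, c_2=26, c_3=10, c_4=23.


chi = sum_k (-1)^k c_k.
= (-1)^0*19 + (-1)^1*11 + (-1)^2*26 + (-1)^3*10 + (-1)^4*23
= (19) + (-11) + (26) + (-10) + (23)
= 47

47


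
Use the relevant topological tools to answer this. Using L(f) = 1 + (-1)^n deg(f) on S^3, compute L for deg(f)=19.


On S^3: L(f) = tr(f_0*) + (-1)^3 tr(f_3*) = 1 + (-1)^3 * deg(f).
L(f) = 1 + (-1)^3 * 19 = 1 + -19 = -18

-18


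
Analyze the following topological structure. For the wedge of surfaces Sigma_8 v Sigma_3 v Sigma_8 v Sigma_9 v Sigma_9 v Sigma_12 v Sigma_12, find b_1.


For a wedge X v Y: reduced H_k(X v Y) = H_k(X) + H_k(Y).
Each Sigma_g contributes b_1 = 2g.
b_1 = 16 + 6 + 16 + 18 + 18 + 24 + 24 = 122

122


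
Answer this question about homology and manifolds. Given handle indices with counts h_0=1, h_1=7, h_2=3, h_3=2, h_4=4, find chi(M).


Handles of index k contribute (-1)^k to chi (same as CW cells).
chi = (1) + (-7) + (3) + (-2) + (4) = -1

-1


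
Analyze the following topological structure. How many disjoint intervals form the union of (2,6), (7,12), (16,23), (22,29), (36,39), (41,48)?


Sort and merge overlapping open intervals.
Merged: (2,6), (7,12), (16,29), (36,39), (41,48).
Number of components = 5

5


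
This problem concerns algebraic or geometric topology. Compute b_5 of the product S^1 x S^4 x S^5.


Each S^d has Poincare polynomial 1 + t^d.
The product S^1 x S^4 x S^5 has Poincare polynomial prod(1+t^d_i).
Expanding: b_0=1, b_1=1, b_4=1, b_5=2, b_6=1, b_9=1, b_10=1.
b_5 = 2

2


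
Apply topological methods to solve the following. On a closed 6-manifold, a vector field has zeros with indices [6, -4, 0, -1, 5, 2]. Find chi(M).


Poincare-Hopf: chi(M) = sum of indices of zeros.
chi = (6) + (-4) + (0) + (-1) + (5) + (2) = 8

8


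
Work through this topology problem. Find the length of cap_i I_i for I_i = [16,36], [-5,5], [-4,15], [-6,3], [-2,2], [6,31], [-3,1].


Intersection = [max(a_i), min(b_i)] = [16, 1].
Since 16 > 1, the intersection is empty.
Length = 0

0


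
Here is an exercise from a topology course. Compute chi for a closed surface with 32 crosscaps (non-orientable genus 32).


For a non-orientable closed surface with k crosscaps: chi = 2 - k.
Here k = 32.
chi = 2 - 32 = -30

-30


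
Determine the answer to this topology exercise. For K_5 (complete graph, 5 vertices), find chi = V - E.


K_5: V = 5, E = C(5,2) = 10.
chi = V - E = 5 - 10 = -5

-5
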